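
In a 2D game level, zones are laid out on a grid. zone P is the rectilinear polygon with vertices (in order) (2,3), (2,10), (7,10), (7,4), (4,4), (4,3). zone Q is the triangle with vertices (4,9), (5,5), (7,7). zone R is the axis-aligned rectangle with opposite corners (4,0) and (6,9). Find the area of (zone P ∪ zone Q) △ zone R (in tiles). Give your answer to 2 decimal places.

30.00

|zone P ∪ zone Q| = 32.
|(zone P ∪ zone Q) ∩ zone R| = 10.
|(zone P ∪ zone Q) △ zone R| = 32 + 18 − 20 = 30.00.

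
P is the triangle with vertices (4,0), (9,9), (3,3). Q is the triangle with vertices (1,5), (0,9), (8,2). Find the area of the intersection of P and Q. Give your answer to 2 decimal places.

The intersection is the polygon with vertices (5.667,3), (3.8,3.8), (4.8,4.8), (6.056,3.701).
By the shoelace formula its area is 1.99.

1.99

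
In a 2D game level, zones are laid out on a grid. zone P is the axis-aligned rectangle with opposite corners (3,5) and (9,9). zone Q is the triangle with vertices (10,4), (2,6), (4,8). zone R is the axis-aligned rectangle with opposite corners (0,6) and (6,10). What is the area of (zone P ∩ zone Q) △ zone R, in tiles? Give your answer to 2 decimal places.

|zone P ∩ zone Q| = 8.125.
|(zone P ∩ zone Q) ∩ zone R| = 4.1667.
|(zone P ∩ zone Q) △ zone R| = 8.125 + 24 − 8.3333 = 23.79.

23.79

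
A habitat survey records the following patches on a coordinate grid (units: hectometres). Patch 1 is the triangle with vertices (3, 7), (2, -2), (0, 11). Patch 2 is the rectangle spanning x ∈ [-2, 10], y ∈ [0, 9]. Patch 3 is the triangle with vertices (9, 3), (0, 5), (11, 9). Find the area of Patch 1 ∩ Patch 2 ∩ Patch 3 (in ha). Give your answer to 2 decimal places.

2.05

The intersection is the polygon with vertices (0.874,5.318), (2.895,6.053), (2.711,4.398), (0.956,4.788).
By the shoelace formula its area is 2.05.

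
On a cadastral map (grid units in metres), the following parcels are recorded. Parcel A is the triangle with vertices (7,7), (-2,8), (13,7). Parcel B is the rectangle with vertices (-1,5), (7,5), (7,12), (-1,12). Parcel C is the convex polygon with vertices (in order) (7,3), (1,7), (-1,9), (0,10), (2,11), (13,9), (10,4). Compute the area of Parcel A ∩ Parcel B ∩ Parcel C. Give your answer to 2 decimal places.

The intersection is the polygon with vertices (7,7.4), (7,7), (0.25,7.75), (0.143,7.857).
By the shoelace formula its area is 1.69.

1.69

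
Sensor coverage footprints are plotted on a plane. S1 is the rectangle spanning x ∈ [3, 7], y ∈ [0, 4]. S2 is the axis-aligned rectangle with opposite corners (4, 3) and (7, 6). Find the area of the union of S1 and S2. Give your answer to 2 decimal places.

By inclusion–exclusion:
Individual areas: |S1| = 16, |S2| = 9.
|S1∩S2|: x∈[4,7], y∈[3,4] → 3·1 = 3.
|S1 ∪ S2| = 25 − 3 = 22.00.

22.00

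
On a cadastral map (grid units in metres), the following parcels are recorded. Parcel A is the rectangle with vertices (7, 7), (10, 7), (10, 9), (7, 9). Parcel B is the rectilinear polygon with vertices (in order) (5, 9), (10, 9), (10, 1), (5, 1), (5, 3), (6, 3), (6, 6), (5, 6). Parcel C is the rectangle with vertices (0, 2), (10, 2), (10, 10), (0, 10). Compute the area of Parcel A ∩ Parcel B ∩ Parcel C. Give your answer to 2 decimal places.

The intersection is the polygon with vertices (7,7), (7,9), (10,9), (10,7).
By the shoelace formula its area is 6.00.

6.00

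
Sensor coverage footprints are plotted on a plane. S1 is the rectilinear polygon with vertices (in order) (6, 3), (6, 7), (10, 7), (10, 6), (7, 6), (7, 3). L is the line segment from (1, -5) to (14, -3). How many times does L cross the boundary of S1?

The segment lies entirely outside S1 and never meets its boundary.

0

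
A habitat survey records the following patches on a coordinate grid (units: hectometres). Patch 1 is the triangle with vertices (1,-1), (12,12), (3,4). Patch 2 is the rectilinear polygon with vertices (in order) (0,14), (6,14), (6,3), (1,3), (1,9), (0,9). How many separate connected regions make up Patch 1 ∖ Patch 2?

Patch 1 ∖ Patch 2 splits into 2 disjoint pieces (area 3.5692, area 5.2727).

2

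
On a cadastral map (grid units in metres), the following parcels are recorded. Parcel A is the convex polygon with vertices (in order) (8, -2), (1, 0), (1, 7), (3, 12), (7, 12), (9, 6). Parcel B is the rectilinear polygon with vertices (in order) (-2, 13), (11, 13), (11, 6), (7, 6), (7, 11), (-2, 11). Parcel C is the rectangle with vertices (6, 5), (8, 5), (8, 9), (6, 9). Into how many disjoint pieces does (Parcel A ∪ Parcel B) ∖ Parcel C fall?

1

(Parcel A ∪ Parcel B) ∖ Parcel C is a single connected region.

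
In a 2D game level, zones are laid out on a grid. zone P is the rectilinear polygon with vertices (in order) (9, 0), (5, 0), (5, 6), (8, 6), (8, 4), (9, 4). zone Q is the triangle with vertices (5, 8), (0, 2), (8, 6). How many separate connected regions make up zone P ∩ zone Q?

1

zone P ∩ zone Q is a single connected region.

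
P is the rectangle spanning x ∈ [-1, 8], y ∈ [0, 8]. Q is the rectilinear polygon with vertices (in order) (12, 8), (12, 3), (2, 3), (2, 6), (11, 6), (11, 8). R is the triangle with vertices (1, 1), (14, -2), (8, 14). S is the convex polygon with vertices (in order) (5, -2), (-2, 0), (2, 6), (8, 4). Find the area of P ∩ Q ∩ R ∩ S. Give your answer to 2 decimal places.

The intersection is the polygon with vertices (3.435,5.522), (8,4), (7.5,3), (2.077,3).
By the shoelace formula its area is 9.50.

9.50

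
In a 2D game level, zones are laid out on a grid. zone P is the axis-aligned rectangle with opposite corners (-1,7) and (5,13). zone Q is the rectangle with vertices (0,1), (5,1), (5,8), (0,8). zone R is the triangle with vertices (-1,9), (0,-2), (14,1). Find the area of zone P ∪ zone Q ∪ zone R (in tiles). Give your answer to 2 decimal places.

112.28

By inclusion–exclusion:
Individual areas: |zone P| = 36, |zone Q| = 35, |zone R| = 78.5.
|zone P∩zone Q|: x∈[0,5], y∈[7,8] → 5·1 = 5.
|zone P∩zone R| = 3.5682.
|zone Q∩zone R| = 30.4625.
|zone P∩zone Q∩zone R| = 1.8125.
|zone P ∪ zone Q ∪ zone R| = 149.5 − 39.0307 + 1.8125 = 112.28.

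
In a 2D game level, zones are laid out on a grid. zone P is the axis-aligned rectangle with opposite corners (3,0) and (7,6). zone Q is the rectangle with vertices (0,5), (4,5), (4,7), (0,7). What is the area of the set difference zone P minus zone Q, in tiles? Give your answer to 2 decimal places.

23.00

|zone P∩zone Q|: x∈[3,4], y∈[5,6] → 1·1 = 1.
|zone P| = 24.
|zone P ∖ zone Q| = |zone P| − |zone P∩zone Q| = 24 − 1 = 23.00.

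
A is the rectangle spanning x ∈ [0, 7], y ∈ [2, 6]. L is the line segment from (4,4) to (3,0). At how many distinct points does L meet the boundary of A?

The segment meets the boundary at (3.5,2).

1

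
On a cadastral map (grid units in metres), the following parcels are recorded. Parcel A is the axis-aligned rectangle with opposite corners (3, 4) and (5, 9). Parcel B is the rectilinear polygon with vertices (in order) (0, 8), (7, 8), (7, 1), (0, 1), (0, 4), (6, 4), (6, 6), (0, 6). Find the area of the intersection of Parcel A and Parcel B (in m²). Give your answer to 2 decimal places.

4.00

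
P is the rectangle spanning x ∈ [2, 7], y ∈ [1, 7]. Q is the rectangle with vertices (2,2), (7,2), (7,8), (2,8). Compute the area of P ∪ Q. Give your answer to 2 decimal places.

35.00

By inclusion–exclusion:
Individual areas: |P| = 30, |Q| = 30.
|P∩Q|: x∈[2,7], y∈[2,7] → 5·5 = 25.
|P ∪ Q| = 60 − 25 = 35.00.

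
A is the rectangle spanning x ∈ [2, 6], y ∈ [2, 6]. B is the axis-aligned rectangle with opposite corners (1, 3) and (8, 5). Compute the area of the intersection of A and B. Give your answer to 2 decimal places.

8.00

|A∩B|: x∈[2,6], y∈[3,5] → 4·2 = 8.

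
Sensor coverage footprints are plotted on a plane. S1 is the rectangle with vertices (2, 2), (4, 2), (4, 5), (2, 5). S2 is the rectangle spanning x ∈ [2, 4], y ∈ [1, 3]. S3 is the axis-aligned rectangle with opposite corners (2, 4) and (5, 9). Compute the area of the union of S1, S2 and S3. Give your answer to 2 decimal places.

21.00

By inclusion–exclusion:
Individual areas: |S1| = 6, |S2| = 4, |S3| = 15.
|S1∩S2|: x∈[2,4], y∈[2,3] → 2·1 = 2.
|S1∩S3|: x∈[2,4], y∈[4,5] → 2·1 = 2.
|S2∩S3| = 0 (no overlap).
|S1∩S2∩S3| = 0.
|S1 ∪ S2 ∪ S3| = 25 − 4 + 0 = 21.00.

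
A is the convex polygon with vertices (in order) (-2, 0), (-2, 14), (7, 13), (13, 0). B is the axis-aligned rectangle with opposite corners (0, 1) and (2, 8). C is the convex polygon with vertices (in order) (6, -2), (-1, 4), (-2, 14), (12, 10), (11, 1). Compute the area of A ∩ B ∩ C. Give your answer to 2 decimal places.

The intersection is the polygon with vertices (0,8), (2,8), (2,1.429), (0,3.143).
By the shoelace formula its area is 11.43.

11.43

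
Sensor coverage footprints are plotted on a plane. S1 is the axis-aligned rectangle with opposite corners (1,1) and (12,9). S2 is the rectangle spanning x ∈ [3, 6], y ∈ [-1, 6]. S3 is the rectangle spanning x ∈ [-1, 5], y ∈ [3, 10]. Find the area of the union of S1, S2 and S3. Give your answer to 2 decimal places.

By inclusion–exclusion:
Individual areas: |S1| = 88, |S2| = 21, |S3| = 42.
|S1∩S2|: x∈[3,6], y∈[1,6] → 3·5 = 15.
|S1∩S3|: x∈[1,5], y∈[3,9] → 4·6 = 24.
|S2∩S3|: x∈[3,5], y∈[3,6] → 2·3 = 6.
|S1∩S2∩S3| = 6.
|S1 ∪ S2 ∪ S3| = 151 − 45 + 6 = 112.00.

112.00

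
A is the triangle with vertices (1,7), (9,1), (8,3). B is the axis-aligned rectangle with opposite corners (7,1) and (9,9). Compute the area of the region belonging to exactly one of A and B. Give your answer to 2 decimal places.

17.43

|A| = 5, |B| = 16, |A∩B| = 1.7857.
|A △ B| = |A| + |B| − 2·|A∩B| = 5 + 16 − 3.5714 = 17.43.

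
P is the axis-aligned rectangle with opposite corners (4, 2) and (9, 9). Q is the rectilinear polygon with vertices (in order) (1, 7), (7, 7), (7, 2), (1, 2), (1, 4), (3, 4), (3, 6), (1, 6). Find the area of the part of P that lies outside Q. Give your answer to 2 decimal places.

|P| = 35, |P∩Q| = 15.
|P ∖ Q| = |P| − |P∩Q| = 35 − 15 = 20.00.

20.00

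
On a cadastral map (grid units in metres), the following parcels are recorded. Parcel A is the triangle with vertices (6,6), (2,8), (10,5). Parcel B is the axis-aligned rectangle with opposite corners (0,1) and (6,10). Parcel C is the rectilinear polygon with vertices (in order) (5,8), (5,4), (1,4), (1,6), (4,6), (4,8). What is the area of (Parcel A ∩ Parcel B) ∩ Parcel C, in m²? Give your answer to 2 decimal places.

The region (Parcel A ∩ Parcel B) ∩ Parcel C is the polygon with vertices (5,6.875), (5,6.5), (4,7), (4,7.25).
By the shoelace formula its area is 0.31.

0.31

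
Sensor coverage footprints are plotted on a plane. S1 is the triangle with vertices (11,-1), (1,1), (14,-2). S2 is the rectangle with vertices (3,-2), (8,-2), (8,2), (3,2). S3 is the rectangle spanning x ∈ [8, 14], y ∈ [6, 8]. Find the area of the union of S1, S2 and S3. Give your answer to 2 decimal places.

By inclusion–exclusion:
Individual areas: |S1| = 2, |S2| = 20, |S3| = 12.
|S1∩S2| = 0.6923.
|S1∩S3| = 0.
|S2∩S3| = 0 (no overlap).
|S1∩S2∩S3| = 0.
|S1 ∪ S2 ∪ S3| = 34 − 0.6923 + 0 = 33.31.

33.31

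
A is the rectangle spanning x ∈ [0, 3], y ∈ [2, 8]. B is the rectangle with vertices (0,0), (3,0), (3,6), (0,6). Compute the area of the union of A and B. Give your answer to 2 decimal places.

By inclusion–exclusion:
Individual areas: |A| = 18, |B| = 18.
|A∩B|: x∈[0,3], y∈[2,6] → 3·4 = 12.
|A ∪ B| = 36 − 12 = 24.00.

24.00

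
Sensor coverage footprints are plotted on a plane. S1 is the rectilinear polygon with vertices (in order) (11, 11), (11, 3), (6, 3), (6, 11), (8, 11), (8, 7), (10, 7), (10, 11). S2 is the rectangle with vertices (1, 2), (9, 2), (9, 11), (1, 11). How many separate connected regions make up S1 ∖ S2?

1

S1 ∖ S2 is a single connected region.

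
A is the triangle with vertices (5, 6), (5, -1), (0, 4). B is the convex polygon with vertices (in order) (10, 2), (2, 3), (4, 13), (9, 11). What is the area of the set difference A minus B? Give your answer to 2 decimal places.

10.09

|A| = 17.5, |A∩B| = 7.4103.
|A ∖ B| = |A| − |A∩B| = 17.5 − 7.4103 = 10.09.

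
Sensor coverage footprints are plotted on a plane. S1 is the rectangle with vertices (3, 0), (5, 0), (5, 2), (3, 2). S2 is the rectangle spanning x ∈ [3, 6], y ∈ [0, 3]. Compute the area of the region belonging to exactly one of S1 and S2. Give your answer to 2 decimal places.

|S1∩S2|: x∈[3,5], y∈[0,2] → 2·2 = 4.
|S1 △ S2| = |S1| + |S2| − 2·|S1∩S2| = 4 + 9 − 8 = 5.00.

5.00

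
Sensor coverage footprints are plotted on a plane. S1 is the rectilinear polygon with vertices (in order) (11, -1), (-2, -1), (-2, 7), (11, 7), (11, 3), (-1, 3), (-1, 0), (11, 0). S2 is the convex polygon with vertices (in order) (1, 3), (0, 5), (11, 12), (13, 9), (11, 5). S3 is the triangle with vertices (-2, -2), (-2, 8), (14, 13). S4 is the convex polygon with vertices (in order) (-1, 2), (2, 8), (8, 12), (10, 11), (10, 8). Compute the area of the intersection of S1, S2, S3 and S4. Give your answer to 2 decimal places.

13.41

The intersection is the polygon with vertices (0.25,4.5), (0.733,5.467), (3.143,7), (7.6,7), (6.812,6.261), (0.964,3.071).
By the shoelace formula its area is 13.41.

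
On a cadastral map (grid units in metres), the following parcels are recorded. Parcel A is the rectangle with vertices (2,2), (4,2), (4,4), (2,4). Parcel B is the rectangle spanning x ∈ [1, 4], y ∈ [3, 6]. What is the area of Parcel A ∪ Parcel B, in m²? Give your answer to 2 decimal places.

By inclusion–exclusion:
Individual areas: |Parcel A| = 4, |Parcel B| = 9.
|Parcel A∩Parcel B|: x∈[2,4], y∈[3,4] → 2·1 = 2.
|Parcel A ∪ Parcel B| = 13 − 2 = 11.00.

11.00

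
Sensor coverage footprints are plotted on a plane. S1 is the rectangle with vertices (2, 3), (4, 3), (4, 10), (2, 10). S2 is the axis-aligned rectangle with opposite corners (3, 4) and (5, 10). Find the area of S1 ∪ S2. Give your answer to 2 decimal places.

By inclusion–exclusion:
Individual areas: |S1| = 14, |S2| = 12.
|S1∩S2|: x∈[3,4], y∈[4,10] → 1·6 = 6.
|S1 ∪ S2| = 26 − 6 = 20.00.

20.00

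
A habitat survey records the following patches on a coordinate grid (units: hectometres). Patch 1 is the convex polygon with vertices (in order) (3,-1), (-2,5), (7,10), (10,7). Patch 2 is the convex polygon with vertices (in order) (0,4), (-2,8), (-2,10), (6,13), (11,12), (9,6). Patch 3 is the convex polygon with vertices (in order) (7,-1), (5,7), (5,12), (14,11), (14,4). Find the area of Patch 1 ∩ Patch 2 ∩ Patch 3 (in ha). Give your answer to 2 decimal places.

The intersection is the polygon with vertices (9.5,7.5), (9,6), (5.447,5.21), (5,7), (5,8.889), (7,10).
By the shoelace formula its area is 14.74.

14.74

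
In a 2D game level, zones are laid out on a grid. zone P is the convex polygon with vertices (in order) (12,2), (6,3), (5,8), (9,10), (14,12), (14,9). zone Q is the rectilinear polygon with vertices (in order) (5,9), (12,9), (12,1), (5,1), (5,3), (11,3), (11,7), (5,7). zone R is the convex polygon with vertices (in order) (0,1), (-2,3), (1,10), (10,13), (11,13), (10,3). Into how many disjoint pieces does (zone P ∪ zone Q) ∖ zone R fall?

(zone P ∪ zone Q) ∖ zone R is a single connected region.

1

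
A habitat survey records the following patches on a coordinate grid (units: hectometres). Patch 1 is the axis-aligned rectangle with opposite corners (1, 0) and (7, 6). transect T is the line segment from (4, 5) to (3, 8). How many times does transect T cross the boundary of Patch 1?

The segment meets the boundary at (3.667,6).

1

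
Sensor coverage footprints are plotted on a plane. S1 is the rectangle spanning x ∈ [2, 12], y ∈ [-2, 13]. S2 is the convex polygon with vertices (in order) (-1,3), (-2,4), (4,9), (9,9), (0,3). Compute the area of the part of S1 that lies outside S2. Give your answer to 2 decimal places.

135.33

|S1| = 150, |S1∩S2| = 14.6667.
|S1 ∖ S2| = |S1| − |S1∩S2| = 150 − 14.6667 = 135.33.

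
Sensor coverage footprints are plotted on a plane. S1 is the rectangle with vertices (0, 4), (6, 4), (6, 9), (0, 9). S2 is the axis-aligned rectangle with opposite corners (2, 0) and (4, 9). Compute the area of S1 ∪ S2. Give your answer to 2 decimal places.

By inclusion–exclusion:
Individual areas: |S1| = 30, |S2| = 18.
|S1∩S2|: x∈[2,4], y∈[4,9] → 2·5 = 10.
|S1 ∪ S2| = 48 − 10 = 38.00.

38.00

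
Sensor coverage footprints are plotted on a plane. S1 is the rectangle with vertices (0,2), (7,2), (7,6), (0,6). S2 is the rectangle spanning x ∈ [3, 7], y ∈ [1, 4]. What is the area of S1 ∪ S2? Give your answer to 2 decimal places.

By inclusion–exclusion:
Individual areas: |S1| = 28, |S2| = 12.
|S1∩S2|: x∈[3,7], y∈[2,4] → 4·2 = 8.
|S1 ∪ S2| = 40 − 8 = 32.00.

32.00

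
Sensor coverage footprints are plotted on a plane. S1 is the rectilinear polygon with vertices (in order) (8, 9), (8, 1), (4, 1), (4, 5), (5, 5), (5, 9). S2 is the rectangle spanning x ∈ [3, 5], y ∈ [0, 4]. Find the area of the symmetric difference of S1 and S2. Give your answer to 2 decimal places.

|S1| = 28, |S2| = 8, |S1∩S2| = 3.
|S1 △ S2| = |S1| + |S2| − 2·|S1∩S2| = 28 + 8 − 6 = 30.00.

30.00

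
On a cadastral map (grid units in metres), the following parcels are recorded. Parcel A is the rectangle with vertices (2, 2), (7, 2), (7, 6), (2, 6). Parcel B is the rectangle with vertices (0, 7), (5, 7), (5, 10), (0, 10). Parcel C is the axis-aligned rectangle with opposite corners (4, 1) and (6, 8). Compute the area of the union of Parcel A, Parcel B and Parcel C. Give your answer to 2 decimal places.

By inclusion–exclusion:
Individual areas: |Parcel A| = 20, |Parcel B| = 15, |Parcel C| = 14.
|Parcel A∩Parcel B| = 0 (no overlap).
|Parcel A∩Parcel C|: x∈[4,6], y∈[2,6] → 2·4 = 8.
|Parcel B∩Parcel C|: x∈[4,5], y∈[7,8] → 1·1 = 1.
|Parcel A∩Parcel B∩Parcel C| = 0.
|Parcel A ∪ Parcel B ∪ Parcel C| = 49 − 9 + 0 = 40.00.

40.00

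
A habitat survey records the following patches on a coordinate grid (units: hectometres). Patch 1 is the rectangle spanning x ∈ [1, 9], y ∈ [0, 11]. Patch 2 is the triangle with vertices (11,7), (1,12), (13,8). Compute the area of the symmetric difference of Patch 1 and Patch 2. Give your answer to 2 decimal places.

88.33

|Patch 1| = 88, |Patch 2| = 10, |Patch 1∩Patch 2| = 4.8333.
|Patch 1 △ Patch 2| = |Patch 1| + |Patch 2| − 2·|Patch 1∩Patch 2| = 88 + 10 − 9.6667 = 88.33.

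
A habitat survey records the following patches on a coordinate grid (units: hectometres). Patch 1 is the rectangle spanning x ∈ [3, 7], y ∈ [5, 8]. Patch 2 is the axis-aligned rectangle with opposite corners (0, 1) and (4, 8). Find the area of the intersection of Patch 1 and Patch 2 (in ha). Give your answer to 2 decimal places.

|Patch 1∩Patch 2|: x∈[3,4], y∈[5,8] → 1·3 = 3.

3.00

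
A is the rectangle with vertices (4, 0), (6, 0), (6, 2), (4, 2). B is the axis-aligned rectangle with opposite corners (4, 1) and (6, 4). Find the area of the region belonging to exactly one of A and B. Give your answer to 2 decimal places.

6.00

|A∩B|: x∈[4,6], y∈[1,2] → 2·1 = 2.
|A △ B| = |A| + |B| − 2·|A∩B| = 4 + 6 − 4 = 6.00.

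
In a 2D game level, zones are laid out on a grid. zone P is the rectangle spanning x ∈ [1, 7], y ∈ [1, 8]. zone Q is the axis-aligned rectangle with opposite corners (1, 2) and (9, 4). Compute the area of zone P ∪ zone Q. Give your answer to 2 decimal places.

By inclusion–exclusion:
Individual areas: |zone P| = 42, |zone Q| = 16.
|zone P∩zone Q|: x∈[1,7], y∈[2,4] → 6·2 = 12.
|zone P ∪ zone Q| = 58 − 12 = 46.00.

46.00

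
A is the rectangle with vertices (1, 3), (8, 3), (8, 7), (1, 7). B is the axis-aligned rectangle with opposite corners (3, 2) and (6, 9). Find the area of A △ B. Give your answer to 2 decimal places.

|A∩B|: x∈[3,6], y∈[3,7] → 3·4 = 12.
|A △ B| = |A| + |B| − 2·|A∩B| = 28 + 21 − 24 = 25.00.

25.00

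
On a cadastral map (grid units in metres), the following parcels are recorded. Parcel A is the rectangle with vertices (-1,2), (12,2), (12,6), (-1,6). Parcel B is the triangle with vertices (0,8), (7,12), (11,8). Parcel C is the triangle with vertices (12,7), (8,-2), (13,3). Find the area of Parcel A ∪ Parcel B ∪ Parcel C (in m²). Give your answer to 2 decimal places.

By inclusion–exclusion:
Individual areas: |Parcel A| = 52, |Parcel B| = 22, |Parcel C| = 12.5.
|Parcel A∩Parcel B| = 0.
|Parcel A∩Parcel C| = 5.3333.
|Parcel B∩Parcel C| = 0.
|Parcel A∩Parcel B∩Parcel C| = 0.
|Parcel A ∪ Parcel B ∪ Parcel C| = 86.5 − 5.3333 + 0 = 81.17.

81.17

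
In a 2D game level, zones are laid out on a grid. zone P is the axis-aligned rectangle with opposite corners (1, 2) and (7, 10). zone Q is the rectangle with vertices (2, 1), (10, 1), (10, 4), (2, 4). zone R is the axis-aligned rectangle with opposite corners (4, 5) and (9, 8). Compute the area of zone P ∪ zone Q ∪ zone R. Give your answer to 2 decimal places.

68.00

By inclusion–exclusion:
Individual areas: |zone P| = 48, |zone Q| = 24, |zone R| = 15.
|zone P∩zone Q|: x∈[2,7], y∈[2,4] → 5·2 = 10.
|zone P∩zone R|: x∈[4,7], y∈[5,8] → 3·3 = 9.
|zone Q∩zone R| = 0 (no overlap).
|zone P∩zone Q∩zone R| = 0.
|zone P ∪ zone Q ∪ zone R| = 87 − 19 + 0 = 68.00.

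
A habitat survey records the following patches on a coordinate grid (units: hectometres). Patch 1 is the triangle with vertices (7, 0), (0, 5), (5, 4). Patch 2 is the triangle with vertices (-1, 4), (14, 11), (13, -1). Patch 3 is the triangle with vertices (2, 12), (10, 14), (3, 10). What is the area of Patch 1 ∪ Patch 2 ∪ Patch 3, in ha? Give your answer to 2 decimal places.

By inclusion–exclusion:
Individual areas: |Patch 1| = 9, |Patch 2| = 86.5, |Patch 3| = 9.
|Patch 1∩Patch 2| = 7.476.
|Patch 1∩Patch 3| = 0.
|Patch 2∩Patch 3| = 0.
|Patch 1∩Patch 2∩Patch 3| = 0.
|Patch 1 ∪ Patch 2 ∪ Patch 3| = 104.5 − 7.476 + 0 = 97.02.

97.02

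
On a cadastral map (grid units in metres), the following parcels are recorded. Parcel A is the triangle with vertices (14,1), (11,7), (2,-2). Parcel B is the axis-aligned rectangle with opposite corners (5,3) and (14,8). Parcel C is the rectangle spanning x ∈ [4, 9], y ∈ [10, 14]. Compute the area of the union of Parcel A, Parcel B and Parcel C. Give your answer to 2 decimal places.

By inclusion–exclusion:
Individual areas: |Parcel A| = 40.5, |Parcel B| = 45, |Parcel C| = 20.
|Parcel A∩Parcel B| = 12.
|Parcel A∩Parcel C| = 0.
|Parcel B∩Parcel C| = 0 (no overlap).
|Parcel A∩Parcel B∩Parcel C| = 0.
|Parcel A ∪ Parcel B ∪ Parcel C| = 105.5 − 12 + 0 = 93.50.

93.50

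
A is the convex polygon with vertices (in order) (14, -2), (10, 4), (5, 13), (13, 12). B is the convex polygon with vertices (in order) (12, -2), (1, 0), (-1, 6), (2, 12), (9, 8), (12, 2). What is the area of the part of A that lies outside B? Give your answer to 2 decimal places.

|A| = 58.5, |A∩B| = 7.0698.
|A ∖ B| = |A| − |A∩B| = 58.5 − 7.0698 = 51.43.

51.43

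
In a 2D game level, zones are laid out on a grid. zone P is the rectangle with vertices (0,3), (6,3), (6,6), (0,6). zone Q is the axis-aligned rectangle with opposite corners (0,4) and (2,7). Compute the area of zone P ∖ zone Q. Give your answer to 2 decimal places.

|zone P∩zone Q|: x∈[0,2], y∈[4,6] → 2·2 = 4.
|zone P| = 18.
|zone P ∖ zone Q| = |zone P| − |zone P∩zone Q| = 18 − 4 = 14.00.

14.00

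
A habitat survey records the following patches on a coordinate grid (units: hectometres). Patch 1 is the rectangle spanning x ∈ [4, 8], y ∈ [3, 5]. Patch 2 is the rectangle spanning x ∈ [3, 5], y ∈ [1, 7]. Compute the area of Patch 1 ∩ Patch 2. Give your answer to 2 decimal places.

2.00

|Patch 1∩Patch 2|: x∈[4,5], y∈[3,5] → 1·2 = 2.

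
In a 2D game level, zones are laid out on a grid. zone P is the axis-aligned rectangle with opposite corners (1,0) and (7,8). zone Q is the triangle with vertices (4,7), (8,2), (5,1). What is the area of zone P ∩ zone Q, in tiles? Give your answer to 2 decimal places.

8.71

The intersection is the polygon with vertices (7,1.667), (5,1), (4,7), (7,3.25).
By the shoelace formula its area is 8.71.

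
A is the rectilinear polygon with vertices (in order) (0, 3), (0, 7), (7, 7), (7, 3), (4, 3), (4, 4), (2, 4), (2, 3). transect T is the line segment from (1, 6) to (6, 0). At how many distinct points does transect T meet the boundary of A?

1

The segment meets the boundary at (2.667,4).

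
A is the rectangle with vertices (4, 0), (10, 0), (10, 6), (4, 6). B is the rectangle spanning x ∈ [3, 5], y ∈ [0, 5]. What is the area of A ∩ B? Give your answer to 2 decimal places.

|A∩B|: x∈[4,5], y∈[0,5] → 1·5 = 5.

5.00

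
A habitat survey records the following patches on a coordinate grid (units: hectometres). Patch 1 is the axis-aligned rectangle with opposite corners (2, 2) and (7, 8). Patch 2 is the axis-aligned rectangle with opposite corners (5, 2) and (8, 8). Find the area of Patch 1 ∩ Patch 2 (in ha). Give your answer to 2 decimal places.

|Patch 1∩Patch 2|: x∈[5,7], y∈[2,8] → 2·6 = 12.

12.00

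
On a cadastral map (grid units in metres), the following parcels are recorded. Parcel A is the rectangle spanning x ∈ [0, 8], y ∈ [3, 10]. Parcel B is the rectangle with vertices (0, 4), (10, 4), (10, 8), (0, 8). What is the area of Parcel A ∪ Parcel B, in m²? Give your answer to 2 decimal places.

64.00

By inclusion–exclusion:
Individual areas: |Parcel A| = 56, |Parcel B| = 40.
|Parcel A∩Parcel B|: x∈[0,8], y∈[4,8] → 8·4 = 32.
|Parcel A ∪ Parcel B| = 96 − 32 = 64.00.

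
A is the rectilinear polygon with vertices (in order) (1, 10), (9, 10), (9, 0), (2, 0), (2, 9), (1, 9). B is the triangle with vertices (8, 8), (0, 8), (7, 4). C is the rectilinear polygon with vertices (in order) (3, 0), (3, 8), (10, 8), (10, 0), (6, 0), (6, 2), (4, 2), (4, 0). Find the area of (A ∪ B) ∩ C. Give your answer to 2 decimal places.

44.00

The region (A ∪ B) ∩ C is the polygon with vertices (9,0), (6,0), (6,2), (4,2), (4,0), (3,0), (3,8), (9,8).
By the shoelace formula its area is 44.00.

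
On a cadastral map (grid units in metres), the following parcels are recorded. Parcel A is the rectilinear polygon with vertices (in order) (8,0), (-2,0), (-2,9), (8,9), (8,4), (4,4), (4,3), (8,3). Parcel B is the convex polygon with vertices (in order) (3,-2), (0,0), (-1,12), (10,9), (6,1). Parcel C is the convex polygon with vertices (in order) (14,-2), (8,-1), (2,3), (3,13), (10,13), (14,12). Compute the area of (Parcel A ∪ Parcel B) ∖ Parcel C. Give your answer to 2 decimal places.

58.41

|Parcel A ∪ Parcel B| = 114.375.
|(Parcel A ∪ Parcel B) ∩ Parcel C| = 55.969.
|(Parcel A ∪ Parcel B) ∖ Parcel C| = 114.375 − 55.969 = 58.41.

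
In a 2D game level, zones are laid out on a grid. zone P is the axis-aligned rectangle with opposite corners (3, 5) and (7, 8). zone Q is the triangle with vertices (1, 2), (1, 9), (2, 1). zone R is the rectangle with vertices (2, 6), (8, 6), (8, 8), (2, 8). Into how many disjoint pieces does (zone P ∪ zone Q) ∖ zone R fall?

2

(zone P ∪ zone Q) ∖ zone R splits into 2 disjoint pieces (area 4, area 3.5).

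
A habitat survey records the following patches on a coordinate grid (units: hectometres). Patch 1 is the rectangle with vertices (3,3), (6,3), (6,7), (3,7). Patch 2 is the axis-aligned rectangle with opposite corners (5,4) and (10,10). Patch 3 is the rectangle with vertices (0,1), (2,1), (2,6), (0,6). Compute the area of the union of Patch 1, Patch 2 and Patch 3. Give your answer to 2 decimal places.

By inclusion–exclusion:
Individual areas: |Patch 1| = 12, |Patch 2| = 30, |Patch 3| = 10.
|Patch 1∩Patch 2|: x∈[5,6], y∈[4,7] → 1·3 = 3.
|Patch 1∩Patch 3| = 0 (no overlap).
|Patch 2∩Patch 3| = 0 (no overlap).
|Patch 1∩Patch 2∩Patch 3| = 0.
|Patch 1 ∪ Patch 2 ∪ Patch 3| = 52 − 3 + 0 = 49.00.

49.00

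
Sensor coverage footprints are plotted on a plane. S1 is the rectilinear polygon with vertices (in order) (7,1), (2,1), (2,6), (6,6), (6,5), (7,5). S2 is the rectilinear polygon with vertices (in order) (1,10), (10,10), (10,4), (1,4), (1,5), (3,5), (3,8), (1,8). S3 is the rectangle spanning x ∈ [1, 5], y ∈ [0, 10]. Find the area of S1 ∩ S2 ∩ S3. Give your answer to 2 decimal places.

The intersection is the polygon with vertices (3,5), (3,6), (5,6), (5,4), (2,4), (2,5).
By the shoelace formula its area is 5.00.

5.00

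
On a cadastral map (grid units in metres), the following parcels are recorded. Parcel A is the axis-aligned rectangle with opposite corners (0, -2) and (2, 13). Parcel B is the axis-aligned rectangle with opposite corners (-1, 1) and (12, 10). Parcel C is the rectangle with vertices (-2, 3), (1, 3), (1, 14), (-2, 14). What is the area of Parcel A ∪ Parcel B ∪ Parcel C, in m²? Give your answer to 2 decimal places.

145.00

By inclusion–exclusion:
Individual areas: |Parcel A| = 30, |Parcel B| = 117, |Parcel C| = 33.
|Parcel A∩Parcel B|: x∈[0,2], y∈[1,10] → 2·9 = 18.
|Parcel A∩Parcel C|: x∈[0,1], y∈[3,13] → 1·10 = 10.
|Parcel B∩Parcel C|: x∈[-1,1], y∈[3,10] → 2·7 = 14.
|Parcel A∩Parcel B∩Parcel C| = 7.
|Parcel A ∪ Parcel B ∪ Parcel C| = 180 − 42 + 7 = 145.00.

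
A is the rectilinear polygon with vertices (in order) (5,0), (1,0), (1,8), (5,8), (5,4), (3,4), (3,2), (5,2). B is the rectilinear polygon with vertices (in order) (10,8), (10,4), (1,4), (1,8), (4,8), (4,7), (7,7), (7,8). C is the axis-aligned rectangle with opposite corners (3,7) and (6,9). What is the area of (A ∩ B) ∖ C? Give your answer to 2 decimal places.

14.00

|A ∩ B| = 15.
|(A ∩ B) ∩ C| = 1.
|(A ∩ B) ∖ C| = 15 − 1 = 14.00.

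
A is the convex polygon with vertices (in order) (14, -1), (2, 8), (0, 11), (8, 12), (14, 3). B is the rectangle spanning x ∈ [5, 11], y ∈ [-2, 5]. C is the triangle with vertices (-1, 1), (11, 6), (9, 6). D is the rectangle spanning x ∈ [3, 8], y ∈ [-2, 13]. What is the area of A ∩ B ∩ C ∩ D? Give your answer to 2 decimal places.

The intersection is the polygon with vertices (6.929,4.304), (6.4,4.7), (7,5), (8,5), (8,4.75).
By the shoelace formula its area is 0.68.

0.68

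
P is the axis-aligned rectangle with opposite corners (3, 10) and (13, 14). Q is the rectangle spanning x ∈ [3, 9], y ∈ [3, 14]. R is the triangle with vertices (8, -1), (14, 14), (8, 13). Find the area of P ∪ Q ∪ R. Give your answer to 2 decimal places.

100.37

By inclusion–exclusion:
Individual areas: |P| = 40, |Q| = 66, |R| = 42.
|P∩Q|: x∈[3,9], y∈[10,14] → 6·4 = 24.
|P∩R| = 16.6333.
|Q∩R| = 10.0833.
|P∩Q∩R| = 3.0833.
|P ∪ Q ∪ R| = 148 − 50.7167 + 3.0833 = 100.37.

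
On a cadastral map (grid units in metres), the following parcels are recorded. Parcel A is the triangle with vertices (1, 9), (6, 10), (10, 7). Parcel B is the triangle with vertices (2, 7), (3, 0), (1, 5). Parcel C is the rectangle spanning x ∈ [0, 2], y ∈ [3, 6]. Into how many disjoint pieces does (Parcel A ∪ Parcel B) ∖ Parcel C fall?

(Parcel A ∪ Parcel B) ∖ Parcel C splits into 2 disjoint pieces (area 9.5, area 2.55).

2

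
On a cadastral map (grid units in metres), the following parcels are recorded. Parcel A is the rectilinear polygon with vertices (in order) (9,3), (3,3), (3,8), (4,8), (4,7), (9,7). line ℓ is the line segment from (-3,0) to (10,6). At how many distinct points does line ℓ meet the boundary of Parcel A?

2

The segment meets the boundary at (9,5.538), (3.5,3).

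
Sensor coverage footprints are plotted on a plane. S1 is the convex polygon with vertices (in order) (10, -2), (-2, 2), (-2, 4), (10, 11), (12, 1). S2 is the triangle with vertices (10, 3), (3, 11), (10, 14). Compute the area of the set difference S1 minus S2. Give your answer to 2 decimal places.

84.46

|S1| = 103, |S1∩S2| = 18.5379.
|S1 ∖ S2| = |S1| − |S1∩S2| = 103 − 18.5379 = 84.46.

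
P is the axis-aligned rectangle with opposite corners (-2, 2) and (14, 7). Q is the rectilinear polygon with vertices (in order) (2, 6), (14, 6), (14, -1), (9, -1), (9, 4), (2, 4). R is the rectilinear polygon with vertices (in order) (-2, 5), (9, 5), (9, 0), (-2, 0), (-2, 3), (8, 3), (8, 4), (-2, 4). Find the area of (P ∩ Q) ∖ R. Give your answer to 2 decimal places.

|P ∩ Q| = 34.
|(P ∩ Q) ∩ R| = 7.
|(P ∩ Q) ∖ R| = 34 − 7 = 27.00.

27.00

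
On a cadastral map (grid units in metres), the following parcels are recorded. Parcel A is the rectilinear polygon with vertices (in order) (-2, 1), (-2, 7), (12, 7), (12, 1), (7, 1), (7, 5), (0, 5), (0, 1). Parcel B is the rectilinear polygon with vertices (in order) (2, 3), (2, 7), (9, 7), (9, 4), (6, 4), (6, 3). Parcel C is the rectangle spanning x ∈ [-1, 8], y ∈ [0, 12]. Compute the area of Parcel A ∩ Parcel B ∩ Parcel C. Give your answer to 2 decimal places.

13.00

The intersection is the polygon with vertices (7,4), (7,5), (2,5), (2,7), (8,7), (8,4).
By the shoelace formula its area is 13.00.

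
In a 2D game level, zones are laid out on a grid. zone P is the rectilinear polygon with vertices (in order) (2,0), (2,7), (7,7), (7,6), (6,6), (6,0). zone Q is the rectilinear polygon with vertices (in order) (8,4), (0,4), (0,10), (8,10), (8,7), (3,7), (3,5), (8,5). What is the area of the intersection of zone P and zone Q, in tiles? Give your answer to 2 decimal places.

6.00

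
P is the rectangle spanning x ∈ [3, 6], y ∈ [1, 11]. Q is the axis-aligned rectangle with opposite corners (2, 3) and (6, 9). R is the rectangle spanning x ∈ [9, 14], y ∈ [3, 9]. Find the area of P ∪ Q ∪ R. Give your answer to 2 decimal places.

66.00

By inclusion–exclusion:
Individual areas: |P| = 30, |Q| = 24, |R| = 30.
|P∩Q|: x∈[3,6], y∈[3,9] → 3·6 = 18.
|P∩R| = 0 (no overlap).
|Q∩R| = 0 (no overlap).
|P∩Q∩R| = 0.
|P ∪ Q ∪ R| = 84 − 18 + 0 = 66.00.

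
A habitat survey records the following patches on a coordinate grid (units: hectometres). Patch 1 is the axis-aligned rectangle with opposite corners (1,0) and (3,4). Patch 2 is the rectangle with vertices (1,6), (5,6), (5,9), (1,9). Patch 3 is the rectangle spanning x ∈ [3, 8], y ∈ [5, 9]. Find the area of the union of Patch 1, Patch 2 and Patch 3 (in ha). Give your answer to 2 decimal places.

34.00

By inclusion–exclusion:
Individual areas: |Patch 1| = 8, |Patch 2| = 12, |Patch 3| = 20.
|Patch 1∩Patch 2| = 0 (no overlap).
|Patch 1∩Patch 3| = 0 (no overlap).
|Patch 2∩Patch 3|: x∈[3,5], y∈[6,9] → 2·3 = 6.
|Patch 1∩Patch 2∩Patch 3| = 0.
|Patch 1 ∪ Patch 2 ∪ Patch 3| = 40 − 6 + 0 = 34.00.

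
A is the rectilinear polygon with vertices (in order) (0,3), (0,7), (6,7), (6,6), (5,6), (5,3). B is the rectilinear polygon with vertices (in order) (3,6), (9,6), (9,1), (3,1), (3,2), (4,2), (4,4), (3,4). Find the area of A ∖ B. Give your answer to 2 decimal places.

16.00

|A| = 21, |A∩B| = 5.
|A ∖ B| = |A| − |A∩B| = 21 − 5 = 16.00.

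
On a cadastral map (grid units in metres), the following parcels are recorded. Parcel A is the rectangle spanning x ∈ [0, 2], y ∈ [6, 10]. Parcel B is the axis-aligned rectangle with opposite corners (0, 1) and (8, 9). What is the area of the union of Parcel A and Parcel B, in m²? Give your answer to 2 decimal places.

66.00

By inclusion–exclusion:
Individual areas: |Parcel A| = 8, |Parcel B| = 64.
|Parcel A∩Parcel B|: x∈[0,2], y∈[6,9] → 2·3 = 6.
|Parcel A ∪ Parcel B| = 72 − 6 = 66.00.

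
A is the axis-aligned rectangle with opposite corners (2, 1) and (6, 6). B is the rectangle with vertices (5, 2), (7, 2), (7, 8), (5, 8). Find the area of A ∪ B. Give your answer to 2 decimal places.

28.00

By inclusion–exclusion:
Individual areas: |A| = 20, |B| = 12.
|A∩B|: x∈[5,6], y∈[2,6] → 1·4 = 4.
|A ∪ B| = 32 − 4 = 28.00.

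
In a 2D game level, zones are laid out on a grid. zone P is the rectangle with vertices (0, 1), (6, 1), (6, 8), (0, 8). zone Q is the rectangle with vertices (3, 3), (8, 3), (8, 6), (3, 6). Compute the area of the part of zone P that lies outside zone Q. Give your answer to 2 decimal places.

|zone P∩zone Q|: x∈[3,6], y∈[3,6] → 3·3 = 9.
|zone P| = 42.
|zone P ∖ zone Q| = |zone P| − |zone P∩zone Q| = 42 − 9 = 33.00.

33.00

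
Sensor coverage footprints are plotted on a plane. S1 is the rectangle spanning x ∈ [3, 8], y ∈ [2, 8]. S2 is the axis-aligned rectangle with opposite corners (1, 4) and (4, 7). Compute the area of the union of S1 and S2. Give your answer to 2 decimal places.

36.00

By inclusion–exclusion:
Individual areas: |S1| = 30, |S2| = 9.
|S1∩S2|: x∈[3,4], y∈[4,7] → 1·3 = 3.
|S1 ∪ S2| = 39 − 3 = 36.00.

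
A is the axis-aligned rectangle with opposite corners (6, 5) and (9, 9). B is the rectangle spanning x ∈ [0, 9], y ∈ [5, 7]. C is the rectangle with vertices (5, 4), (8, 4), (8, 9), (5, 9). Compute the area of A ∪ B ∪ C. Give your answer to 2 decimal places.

29.00

By inclusion–exclusion:
Individual areas: |A| = 12, |B| = 18, |C| = 15.
|A∩B|: x∈[6,9], y∈[5,7] → 3·2 = 6.
|A∩C|: x∈[6,8], y∈[5,9] → 2·4 = 8.
|B∩C|: x∈[5,8], y∈[5,7] → 3·2 = 6.
|A∩B∩C| = 4.
|A ∪ B ∪ C| = 45 − 20 + 4 = 29.00.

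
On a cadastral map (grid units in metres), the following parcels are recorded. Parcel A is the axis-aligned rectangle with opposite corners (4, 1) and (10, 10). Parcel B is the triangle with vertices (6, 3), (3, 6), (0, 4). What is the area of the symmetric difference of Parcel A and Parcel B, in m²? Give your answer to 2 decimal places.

58.17

|Parcel A| = 54, |Parcel B| = 7.5, |Parcel A∩Parcel B| = 1.6667.
|Parcel A △ Parcel B| = |Parcel A| + |Parcel B| − 2·|Parcel A∩Parcel B| = 54 + 7.5 − 3.3333 = 58.17.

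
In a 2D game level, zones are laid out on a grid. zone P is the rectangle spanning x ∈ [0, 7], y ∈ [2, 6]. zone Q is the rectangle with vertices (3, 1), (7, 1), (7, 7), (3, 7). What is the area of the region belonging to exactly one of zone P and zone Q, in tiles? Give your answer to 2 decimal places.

20.00

|zone P∩zone Q|: x∈[3,7], y∈[2,6] → 4·4 = 16.
|zone P △ zone Q| = |zone P| + |zone Q| − 2·|zone P∩zone Q| = 28 + 24 − 32 = 20.00.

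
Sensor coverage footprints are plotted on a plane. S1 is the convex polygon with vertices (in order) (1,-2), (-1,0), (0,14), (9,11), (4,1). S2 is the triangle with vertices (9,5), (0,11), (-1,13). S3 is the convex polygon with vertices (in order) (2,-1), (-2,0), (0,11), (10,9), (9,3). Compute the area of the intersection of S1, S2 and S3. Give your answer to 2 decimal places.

3.88

The intersection is the polygon with vertices (6.857,6.714), (6.75,6.5), (0,11), (2,10.6).
By the shoelace formula its area is 3.88.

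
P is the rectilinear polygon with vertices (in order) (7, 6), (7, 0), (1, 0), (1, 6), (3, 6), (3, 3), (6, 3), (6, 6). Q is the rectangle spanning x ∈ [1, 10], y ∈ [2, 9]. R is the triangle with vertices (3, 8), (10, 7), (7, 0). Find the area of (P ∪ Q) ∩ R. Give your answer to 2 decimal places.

25.14

The region (P ∪ Q) ∩ R is the polygon with vertices (7,2), (7,0), (3,8), (10,7), (7.857,2).
By the shoelace formula its area is 25.14.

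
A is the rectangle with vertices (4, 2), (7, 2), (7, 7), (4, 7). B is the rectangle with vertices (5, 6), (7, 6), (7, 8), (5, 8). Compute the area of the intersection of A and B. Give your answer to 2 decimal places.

|A∩B|: x∈[5,7], y∈[6,7] → 2·1 = 2.

2.00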